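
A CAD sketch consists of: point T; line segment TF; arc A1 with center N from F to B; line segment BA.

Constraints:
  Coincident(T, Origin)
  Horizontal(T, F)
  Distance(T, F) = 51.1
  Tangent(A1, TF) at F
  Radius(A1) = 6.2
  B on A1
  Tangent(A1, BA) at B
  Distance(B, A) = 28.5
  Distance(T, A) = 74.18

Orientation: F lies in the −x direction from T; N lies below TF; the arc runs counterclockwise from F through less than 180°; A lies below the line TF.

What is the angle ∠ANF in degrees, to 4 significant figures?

145.1°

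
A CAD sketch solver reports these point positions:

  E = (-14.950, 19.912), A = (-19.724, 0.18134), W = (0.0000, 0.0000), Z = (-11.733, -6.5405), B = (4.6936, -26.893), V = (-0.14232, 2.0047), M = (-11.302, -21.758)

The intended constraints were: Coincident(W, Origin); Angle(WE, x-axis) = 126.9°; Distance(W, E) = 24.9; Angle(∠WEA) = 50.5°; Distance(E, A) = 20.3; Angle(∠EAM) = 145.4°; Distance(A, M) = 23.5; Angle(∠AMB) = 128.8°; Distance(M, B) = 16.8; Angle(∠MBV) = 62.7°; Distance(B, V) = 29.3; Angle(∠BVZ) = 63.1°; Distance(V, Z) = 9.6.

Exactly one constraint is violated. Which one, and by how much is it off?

Distance(V, Z) = 9.6 — off by 4.80.

W = (0.00, 0.00) ✓; WE at 126.9° ✓; |WE| = 24.90 ✓; ∠WEA = 50.50° ✓; |EA| = 20.30 ✓; ∠EAM = 145.4° ✓; |AM| = 23.50 ✓; ∠AMB = 128.8° ✓; |MB| = 16.80 ✓; ∠MBV = 62.70° ✓; |BV| = 29.30 ✓; ∠BVZ = 63.10° ✓; |VZ| = 14.40 ✗.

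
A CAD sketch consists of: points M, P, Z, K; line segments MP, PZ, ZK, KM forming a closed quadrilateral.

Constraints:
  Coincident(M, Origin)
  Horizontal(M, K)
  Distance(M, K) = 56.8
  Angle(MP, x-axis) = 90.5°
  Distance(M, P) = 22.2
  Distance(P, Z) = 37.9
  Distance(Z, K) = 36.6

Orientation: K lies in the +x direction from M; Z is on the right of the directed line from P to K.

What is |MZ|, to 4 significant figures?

23.15

Checks: |PZ| = 37.90 ✓; |ZK| = 36.60 ✓.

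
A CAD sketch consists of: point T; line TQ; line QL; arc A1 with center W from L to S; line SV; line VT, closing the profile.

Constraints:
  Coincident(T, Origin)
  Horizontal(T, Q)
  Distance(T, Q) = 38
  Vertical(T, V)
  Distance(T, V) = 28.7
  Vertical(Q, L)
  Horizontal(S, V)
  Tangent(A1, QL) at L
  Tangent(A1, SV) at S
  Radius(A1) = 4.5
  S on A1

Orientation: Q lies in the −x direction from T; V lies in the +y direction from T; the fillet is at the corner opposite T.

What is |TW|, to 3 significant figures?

41.3

T is at the origin; T and Q share the same y with |TQ| = 38.0 and Q on the −x side, so Q = (-38.0, 0.00). T and V share the same x with |TV| = 28.7 and V on the +y side, so V = (0.00, 28.7). The virtual corner opposite T is at (-38.0, 28.7). The tangent condition forces WL to be normal to QL and since A1 is tangent to SV there, WS ⟂ SV, with radius 4.5, so the center W sits 4.5 in from both sides at W = (-33.5, 24.2). Then |TW| = |W − T| = 41.3.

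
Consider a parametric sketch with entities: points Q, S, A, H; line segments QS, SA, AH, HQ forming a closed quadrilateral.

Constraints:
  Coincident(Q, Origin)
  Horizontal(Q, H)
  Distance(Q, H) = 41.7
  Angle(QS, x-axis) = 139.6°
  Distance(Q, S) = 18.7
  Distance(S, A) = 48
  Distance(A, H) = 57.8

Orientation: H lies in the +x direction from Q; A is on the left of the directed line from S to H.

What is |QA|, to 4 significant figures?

52.75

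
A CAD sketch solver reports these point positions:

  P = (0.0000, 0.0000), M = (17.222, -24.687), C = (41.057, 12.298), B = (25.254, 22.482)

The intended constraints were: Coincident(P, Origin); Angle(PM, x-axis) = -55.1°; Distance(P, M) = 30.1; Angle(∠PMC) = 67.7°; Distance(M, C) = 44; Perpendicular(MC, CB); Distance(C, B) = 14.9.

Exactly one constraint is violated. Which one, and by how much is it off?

Distance(C, B) = 14.9 — off by 3.90.

P = (0.00, 0.00) ✓; PM at -55.10° ✓; |PM| = 30.10 ✓; ∠PMC = 67.70° ✓; |MC| = 44.00 ✓; ∠(MC, CB) = 90.00° ✓; |CB| = 18.80 ✗.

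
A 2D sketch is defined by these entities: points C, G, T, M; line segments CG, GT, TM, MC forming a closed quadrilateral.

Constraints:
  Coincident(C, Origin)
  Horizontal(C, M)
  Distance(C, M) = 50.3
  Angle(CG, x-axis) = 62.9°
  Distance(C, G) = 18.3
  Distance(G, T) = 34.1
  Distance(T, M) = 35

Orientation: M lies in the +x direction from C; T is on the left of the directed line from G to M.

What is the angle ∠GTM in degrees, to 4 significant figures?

81.29°

Checks: |GT| = 34.10 ✓; |TM| = 35.00 ✓.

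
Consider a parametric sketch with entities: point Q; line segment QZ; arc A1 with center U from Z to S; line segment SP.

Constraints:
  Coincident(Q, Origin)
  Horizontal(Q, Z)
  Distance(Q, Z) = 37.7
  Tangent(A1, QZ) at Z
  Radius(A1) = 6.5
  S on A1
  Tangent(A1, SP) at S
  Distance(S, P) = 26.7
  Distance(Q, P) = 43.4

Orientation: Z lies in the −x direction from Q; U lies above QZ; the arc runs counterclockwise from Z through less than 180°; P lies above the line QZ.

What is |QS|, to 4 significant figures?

31.78

Q is at the origin; QZ is horizontal with |QZ| = 37.7 and Z on the −x side, so Z = (-37.70, 0.000). A1 meets QZ tangentially, so UZ is at right angles to QZ, so U = Z + (0, 6.5) = (-37.70, 6.500). Since US ⟂ SP (tangency), |UP| = √(6.5² + 26.7²) = 27.48 regardless of where S sits on A1. So P lies on both circle(Q, 43.4) and circle(U, 27.48); the above-QZ intersection is P = (-28.77, 32.49). S is the foot of the tangent from P: S = (-31.23, 5.903).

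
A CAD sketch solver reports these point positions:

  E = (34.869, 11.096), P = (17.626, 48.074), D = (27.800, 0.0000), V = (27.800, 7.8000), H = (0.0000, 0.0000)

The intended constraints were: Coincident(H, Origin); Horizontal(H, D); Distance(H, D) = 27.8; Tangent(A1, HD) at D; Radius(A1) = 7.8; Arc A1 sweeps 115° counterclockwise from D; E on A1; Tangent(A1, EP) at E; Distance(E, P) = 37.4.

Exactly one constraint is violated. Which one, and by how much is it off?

Distance(E, P) = 37.4 — off by 3.40.

H = (0.00, 0.00) ✓; H.y = 0.00, D.y = 0.00 ✓; |HD| = 27.80 ✓; ∠(VD, DH) = 90.00° ✓; |VD| = 7.800 ✓; bearing(V→E) − bearing(V→D) = 115.0° ✓; |VE| = 7.800 ✓; ∠(VE, EP) = 90.00° ✓; |EP| = 40.80 ✗.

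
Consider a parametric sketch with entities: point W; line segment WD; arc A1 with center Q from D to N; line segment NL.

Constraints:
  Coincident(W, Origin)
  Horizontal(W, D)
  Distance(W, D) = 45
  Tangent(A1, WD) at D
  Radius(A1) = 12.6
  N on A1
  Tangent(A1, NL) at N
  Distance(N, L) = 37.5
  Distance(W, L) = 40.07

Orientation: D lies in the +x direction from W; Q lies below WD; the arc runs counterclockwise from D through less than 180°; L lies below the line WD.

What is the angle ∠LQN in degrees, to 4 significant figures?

71.43°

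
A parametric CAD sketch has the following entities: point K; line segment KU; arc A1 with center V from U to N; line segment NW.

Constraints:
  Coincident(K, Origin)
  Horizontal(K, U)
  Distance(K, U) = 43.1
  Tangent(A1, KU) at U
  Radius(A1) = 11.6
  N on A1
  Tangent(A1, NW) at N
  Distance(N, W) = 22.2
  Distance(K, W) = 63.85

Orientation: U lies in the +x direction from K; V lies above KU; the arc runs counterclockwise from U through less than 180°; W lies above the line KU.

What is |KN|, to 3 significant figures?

56.0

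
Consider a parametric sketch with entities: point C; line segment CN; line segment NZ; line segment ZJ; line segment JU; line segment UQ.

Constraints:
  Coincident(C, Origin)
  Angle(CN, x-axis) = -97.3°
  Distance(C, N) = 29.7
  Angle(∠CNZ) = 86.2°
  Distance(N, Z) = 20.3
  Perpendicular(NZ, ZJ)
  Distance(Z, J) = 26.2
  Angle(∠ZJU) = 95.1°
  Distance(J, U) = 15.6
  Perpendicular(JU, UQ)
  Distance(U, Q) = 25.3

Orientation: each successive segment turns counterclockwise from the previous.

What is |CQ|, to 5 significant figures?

27.253

C is at the origin; CN runs at -97.3° with length 29.7, so N = (-3.7738, -29.459). ∠CNZ = 86.2° gives NZ at -3.5000° from the x-axis; with |NZ| = 20.3, Z = (16.488, -30.699). NZ ⟂ ZJ, so ZJ runs at 86.500°; with |ZJ| = 26.2, J = (18.088, -4.5474). ∠ZJU = 95.1° gives JU at 171.40° from the x-axis; with |JU| = 15.6, U = (2.6632, -2.2147). JU is perpendicular to UQ, so UQ runs at -98.600°; with |UQ| = 25.3, Q = (-1.1201, -27.230). Then |CQ| = |Q − C| = 27.253.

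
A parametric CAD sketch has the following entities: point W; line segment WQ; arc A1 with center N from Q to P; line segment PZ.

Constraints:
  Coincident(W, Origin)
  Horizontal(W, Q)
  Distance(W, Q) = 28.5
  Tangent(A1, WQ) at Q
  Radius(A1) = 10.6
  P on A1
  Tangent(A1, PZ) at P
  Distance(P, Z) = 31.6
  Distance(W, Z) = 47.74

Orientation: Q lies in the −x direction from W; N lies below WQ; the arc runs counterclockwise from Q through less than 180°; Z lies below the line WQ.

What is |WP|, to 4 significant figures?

40.85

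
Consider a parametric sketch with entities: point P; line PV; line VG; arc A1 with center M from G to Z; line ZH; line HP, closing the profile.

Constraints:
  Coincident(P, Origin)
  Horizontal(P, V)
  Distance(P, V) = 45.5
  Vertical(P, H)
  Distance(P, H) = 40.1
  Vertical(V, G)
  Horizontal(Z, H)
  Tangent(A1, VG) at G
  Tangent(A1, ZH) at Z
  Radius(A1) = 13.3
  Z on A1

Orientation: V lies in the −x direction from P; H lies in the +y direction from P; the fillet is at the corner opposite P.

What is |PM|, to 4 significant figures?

41.89

P is at the origin; PV is horizontal with |PV| = 45.5 and V on the −x side, so V = (-45.50, 0.000). PH is vertical with |PH| = 40.1 and H on the +y side, so H = (0.000, 40.10). The virtual corner opposite P is at (-45.50, 40.10). Since A1 is tangent to VG there, MG ⟂ VG and A1 meets ZH tangentially, so MZ is at right angles to ZH, with radius 13.3, so the center M sits 13.3 in from both sides at M = (-32.20, 26.80). Then |PM| = |M − P| = 41.89.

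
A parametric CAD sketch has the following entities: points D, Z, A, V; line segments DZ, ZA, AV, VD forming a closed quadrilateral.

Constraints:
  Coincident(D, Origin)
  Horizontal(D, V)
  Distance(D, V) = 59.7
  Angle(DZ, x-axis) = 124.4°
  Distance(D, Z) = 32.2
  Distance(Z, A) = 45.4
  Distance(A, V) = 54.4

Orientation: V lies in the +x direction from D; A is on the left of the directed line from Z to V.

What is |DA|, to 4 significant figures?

48.35

Checks: DZ at 124.4° ✓; |ZA| = 45.40 ✓; |AV| = 54.40 ✓.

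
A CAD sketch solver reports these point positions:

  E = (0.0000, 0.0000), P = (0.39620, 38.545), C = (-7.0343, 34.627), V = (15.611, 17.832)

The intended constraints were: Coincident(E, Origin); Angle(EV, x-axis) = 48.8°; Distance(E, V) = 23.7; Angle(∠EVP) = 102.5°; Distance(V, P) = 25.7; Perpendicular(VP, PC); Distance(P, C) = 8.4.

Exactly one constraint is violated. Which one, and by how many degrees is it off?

Perpendicular(VP, PC) — off by 8.50°.

E = (0.00, 0.00) ✓; EV at 48.80° ✓; |EV| = 23.70 ✓; ∠EVP = 102.5° ✓; |VP| = 25.70 ✓; ∠(VP, PC) = 81.50° ✗; |PC| = 8.400 ✓.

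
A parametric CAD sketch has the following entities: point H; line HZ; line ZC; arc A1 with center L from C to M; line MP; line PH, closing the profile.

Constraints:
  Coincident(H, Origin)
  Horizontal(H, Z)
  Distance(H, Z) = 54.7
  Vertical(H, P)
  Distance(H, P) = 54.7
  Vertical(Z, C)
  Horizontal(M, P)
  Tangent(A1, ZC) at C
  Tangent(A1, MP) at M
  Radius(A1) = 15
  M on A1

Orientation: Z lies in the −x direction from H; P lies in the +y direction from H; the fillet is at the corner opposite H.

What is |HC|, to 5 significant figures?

67.588

The virtual corner opposite H is at (-54.700, 54.700). Since A1 is tangent to ZC there, LC ⟂ ZC and since A1 is tangent to MP there, LM ⟂ MP, with radius 15.0, so the center L sits 15.0 in from both sides at L = (-39.700, 39.700). That places the tangent points at C = (-54.700, 39.700) on ZC and M = (-39.700, 54.700) on MP. Then |HC| = |C − H| = 67.588.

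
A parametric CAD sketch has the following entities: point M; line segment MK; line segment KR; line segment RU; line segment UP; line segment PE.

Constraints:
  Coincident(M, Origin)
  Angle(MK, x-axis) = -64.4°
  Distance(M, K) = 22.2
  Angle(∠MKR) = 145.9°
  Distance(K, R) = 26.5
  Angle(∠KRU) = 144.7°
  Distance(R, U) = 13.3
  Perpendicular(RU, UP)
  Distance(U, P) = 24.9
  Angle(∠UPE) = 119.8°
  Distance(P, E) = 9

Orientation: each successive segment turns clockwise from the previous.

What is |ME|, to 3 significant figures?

35.6

RU is perpendicular to UP, so UP runs at 136°; with |UP| = 24.9, P = (-21.5, -38.6). ∠UPE = 119.8° gives PE at 76.0° from the x-axis; with |PE| = 9.0, E = (-19.3, -29.9). Then |ME| = |E − M| = 35.6.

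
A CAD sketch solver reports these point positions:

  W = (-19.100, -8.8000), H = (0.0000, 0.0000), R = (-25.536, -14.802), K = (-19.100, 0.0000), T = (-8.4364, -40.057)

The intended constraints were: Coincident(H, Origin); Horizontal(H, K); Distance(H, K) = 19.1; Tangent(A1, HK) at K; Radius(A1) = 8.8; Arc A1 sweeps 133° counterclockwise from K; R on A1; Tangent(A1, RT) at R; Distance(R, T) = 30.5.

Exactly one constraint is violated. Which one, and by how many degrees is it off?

Tangent(A1, RT) at R — off by 8.90°.

H = (0.00, 0.00) ✓; H.y = 0.00, K.y = 0.00 ✓; |HK| = 19.10 ✓; ∠(WK, KH) = 90.00° ✓; |WK| = 8.800 ✓; bearing(W→R) − bearing(W→K) = 133.0° ✓; |WR| = 8.800 ✓; ∠(WR, RT) = 98.90° ✗; |RT| = 30.50 ✓.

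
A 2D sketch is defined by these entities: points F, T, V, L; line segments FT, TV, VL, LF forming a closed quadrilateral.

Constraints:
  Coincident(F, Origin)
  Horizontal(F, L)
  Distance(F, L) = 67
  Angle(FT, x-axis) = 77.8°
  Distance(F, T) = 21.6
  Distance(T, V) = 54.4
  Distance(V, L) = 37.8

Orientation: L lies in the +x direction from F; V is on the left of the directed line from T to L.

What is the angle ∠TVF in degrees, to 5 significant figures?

16.347°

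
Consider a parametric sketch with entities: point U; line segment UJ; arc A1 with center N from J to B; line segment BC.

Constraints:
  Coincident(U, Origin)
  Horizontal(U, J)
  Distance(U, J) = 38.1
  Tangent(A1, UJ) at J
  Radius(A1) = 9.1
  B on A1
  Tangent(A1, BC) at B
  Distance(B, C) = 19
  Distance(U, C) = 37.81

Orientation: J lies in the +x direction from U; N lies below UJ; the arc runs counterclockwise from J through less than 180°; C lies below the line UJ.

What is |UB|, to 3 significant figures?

30.1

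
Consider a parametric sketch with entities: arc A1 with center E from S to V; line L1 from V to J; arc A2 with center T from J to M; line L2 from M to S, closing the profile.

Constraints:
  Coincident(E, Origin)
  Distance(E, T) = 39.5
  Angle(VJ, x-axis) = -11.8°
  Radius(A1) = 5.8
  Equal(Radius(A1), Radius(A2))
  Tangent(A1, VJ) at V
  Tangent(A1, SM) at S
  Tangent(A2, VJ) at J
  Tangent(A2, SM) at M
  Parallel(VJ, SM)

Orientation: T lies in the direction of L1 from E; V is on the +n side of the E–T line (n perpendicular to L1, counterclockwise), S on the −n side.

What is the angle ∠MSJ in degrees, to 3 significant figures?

16.4°

The slot axis is L1's direction at -11.8°, so u = (cos -11.8°, sin -11.8°) = (0.979, -0.204) and n = (−sin -11.8°, cos -11.8°) = (0.204, 0.979). E is at the origin and T lies 39.5 along u from E, so T = 39.5·u = (38.7, -8.08). Tangency of A1 to both parallel lines with radius 5.8 puts V and S at E ± 5.8·n: V = (1.19, 5.68), S = (-1.19, -5.68). Equal radii place J and M the same way about T: J = T + 5.8·n = (39.9, -2.40), M = T − 5.8·n = (37.5, -13.8). Then cos ∠MSJ = SM·SJ / (|SM||SJ|), giving 16.4°.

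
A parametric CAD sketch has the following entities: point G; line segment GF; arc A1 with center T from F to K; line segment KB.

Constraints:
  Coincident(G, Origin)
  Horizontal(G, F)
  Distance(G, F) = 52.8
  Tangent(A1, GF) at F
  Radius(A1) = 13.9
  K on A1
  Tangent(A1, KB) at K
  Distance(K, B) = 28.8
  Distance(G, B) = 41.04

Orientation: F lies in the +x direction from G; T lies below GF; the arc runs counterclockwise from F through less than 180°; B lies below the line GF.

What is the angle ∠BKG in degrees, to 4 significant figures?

68.88°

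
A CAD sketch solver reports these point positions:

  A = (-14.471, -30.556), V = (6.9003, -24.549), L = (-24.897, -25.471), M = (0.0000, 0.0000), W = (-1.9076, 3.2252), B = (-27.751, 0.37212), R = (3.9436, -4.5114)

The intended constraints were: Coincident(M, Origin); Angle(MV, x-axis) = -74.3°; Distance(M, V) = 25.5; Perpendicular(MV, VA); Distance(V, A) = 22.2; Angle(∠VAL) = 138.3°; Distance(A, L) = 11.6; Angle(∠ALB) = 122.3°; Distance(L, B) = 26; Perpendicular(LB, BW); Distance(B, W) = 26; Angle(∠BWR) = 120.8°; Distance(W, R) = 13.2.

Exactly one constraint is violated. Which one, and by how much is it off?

Distance(W, R) = 13.2 — off by 3.50.

M = (0.00, 0.00) ✓; MV at -74.30° ✓; |MV| = 25.50 ✓; ∠(MV, VA) = 90.00° ✓; |VA| = 22.20 ✓; ∠VAL = 138.3° ✓; |AL| = 11.60 ✓; ∠ALB = 122.3° ✓; |LB| = 26.00 ✓; ∠(LB, BW) = 90.00° ✓; |BW| = 26.00 ✓; ∠BWR = 120.8° ✓; |WR| = 9.700 ✗.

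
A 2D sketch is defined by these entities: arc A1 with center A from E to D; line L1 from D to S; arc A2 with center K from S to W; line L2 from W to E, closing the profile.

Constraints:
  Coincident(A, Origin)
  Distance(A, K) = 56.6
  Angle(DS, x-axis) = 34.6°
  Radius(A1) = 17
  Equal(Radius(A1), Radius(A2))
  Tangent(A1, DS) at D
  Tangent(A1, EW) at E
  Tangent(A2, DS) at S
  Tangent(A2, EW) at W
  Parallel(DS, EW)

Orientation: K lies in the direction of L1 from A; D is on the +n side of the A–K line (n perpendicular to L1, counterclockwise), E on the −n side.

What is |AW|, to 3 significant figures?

59.1

Tangency of A1 to both parallel lines with radius 17.0 puts D and E at A ± 17.0·n: D = (-9.65, 14.0), E = (9.65, -14.0). Equal radii place S and W the same way about K: S = K + 17.0·n = (36.9, 46.1), W = K − 17.0·n = (56.2, 18.1). Then |AW| = |W − A| = 59.1.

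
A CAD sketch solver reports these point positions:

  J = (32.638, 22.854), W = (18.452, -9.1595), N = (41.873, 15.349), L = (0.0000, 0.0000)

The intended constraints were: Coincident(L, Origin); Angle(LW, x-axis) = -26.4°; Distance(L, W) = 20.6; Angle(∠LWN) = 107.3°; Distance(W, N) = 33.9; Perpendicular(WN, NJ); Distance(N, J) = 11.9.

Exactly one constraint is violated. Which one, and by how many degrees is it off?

Perpendicular(WN, NJ) — off by 4.60°.

L = (0.00, 0.00) ✓; LW at -26.40° ✓; |LW| = 20.60 ✓; ∠LWN = 107.3° ✓; |WN| = 33.90 ✓; ∠(WN, NJ) = 94.60° ✗; |NJ| = 11.90 ✓.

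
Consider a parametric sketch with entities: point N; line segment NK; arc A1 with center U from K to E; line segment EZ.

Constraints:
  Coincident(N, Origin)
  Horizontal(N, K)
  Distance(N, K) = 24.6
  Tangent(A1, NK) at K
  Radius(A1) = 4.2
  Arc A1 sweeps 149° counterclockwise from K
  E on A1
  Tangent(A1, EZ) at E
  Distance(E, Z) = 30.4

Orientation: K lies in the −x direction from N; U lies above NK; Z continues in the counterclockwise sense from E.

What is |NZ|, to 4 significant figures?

53.87

N is at the origin; N and K share the same y with |NK| = 24.6 and K on the −x side, so K = (-24.60, 0.000). Tangency of A1 to NK means the radius UK is perpendicular to NK, so U = K + (0, 4.2) = (-24.60, 4.200). On A1, K sits at bearing -90° from U; a 149° counterclockwise sweep puts E at bearing 59°, so E = U + 4.2·(cos 59°, sin 59°) = (-22.44, 7.800). A1 meets EZ tangentially, so UE is at right angles to EZ, so EZ runs along (−sin 59°, cos 59°); with |EZ| = 30.4, Z = (-48.49, 23.46). Then |NZ| = |Z − N| = 53.87.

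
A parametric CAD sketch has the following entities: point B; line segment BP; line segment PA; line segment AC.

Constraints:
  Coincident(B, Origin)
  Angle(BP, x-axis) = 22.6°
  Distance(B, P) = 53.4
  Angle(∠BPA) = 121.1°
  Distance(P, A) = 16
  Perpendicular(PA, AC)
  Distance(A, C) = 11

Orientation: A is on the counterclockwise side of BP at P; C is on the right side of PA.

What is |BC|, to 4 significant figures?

71.53

B is at the origin; BP runs at 22.6° with length 53.4, so P = 53.4·(cos 22.6°, sin 22.6°) = (49.30, 20.52). ∠BPA = 121.1°, so PA runs at 22.6° + (180° − 121.1°) = 81.50° from the x-axis; with |PA| = 16.0, A = P + 16.0·(cos 81.50°, sin 81.50°) = (51.66, 36.35). The perpendicularity gives AC at right angles to PA; with |AC| = 11.0 on the right of PA, C = A + 11.0·(0.9890, -0.1478) = (62.54, 34.72). Then |BC| = |C − B| = 71.53.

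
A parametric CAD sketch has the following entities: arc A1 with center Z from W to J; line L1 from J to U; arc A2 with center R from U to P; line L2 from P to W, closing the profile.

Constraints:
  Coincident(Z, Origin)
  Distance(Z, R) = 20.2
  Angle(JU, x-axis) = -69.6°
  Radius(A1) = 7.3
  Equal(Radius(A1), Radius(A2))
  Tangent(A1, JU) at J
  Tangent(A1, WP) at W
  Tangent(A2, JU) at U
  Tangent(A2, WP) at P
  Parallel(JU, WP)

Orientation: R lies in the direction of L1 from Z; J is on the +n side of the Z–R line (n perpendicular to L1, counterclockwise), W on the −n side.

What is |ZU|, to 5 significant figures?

21.479

The slot axis is L1's direction at -69.6°, so u = (cos -69.6°, sin -69.6°) = (0.34857, -0.93728) and n = (−sin -69.6°, cos -69.6°) = (0.93728, 0.34857). Z is at the origin and R lies 20.2 along u from Z, so R = 20.2·u = (7.0412, -18.933). Tangency of A1 to both parallel lines with radius 7.3 puts J and W at Z ± 7.3·n: J = (6.8422, 2.5446), W = (-6.8422, -2.5446). Equal radii place U and P the same way about R: U = R + 7.3·n = (13.883, -16.389), P = R − 7.3·n = (0.19900, -21.478). Then |ZU| = |U − Z| = 21.479.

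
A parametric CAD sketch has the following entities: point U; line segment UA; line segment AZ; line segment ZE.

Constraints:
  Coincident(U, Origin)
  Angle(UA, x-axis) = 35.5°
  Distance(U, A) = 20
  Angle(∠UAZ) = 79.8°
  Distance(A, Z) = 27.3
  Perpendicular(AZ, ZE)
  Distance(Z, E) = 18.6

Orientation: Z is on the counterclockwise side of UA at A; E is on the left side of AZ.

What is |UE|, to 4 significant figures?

23.78

∠UAZ = 79.8°, so AZ runs at 35.5° + (180° − 79.8°) = 135.7° from the x-axis; with |AZ| = 27.3, Z = A + 27.3·(cos 135.7°, sin 135.7°) = (-3.256, 30.68). AZ ⟂ ZE; with |ZE| = 18.6 on the left of AZ, E = Z + 18.6·(-0.6984, -0.7157) = (-16.25, 17.37). Then |UE| = |E − U| = 23.78.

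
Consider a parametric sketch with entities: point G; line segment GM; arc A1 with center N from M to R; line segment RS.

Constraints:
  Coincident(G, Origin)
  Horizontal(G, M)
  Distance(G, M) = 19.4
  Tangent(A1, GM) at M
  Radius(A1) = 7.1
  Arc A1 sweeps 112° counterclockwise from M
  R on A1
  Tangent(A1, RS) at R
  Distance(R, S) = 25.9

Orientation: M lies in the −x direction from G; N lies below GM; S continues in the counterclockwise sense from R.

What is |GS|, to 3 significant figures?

37.5

G is at the origin; G and M share the same y with |GM| = 19.4 and M on the −x side, so M = (-19.4, 0.00). A1 meets GM tangentially, so NM is at right angles to GM, so N = M + (0, -7.1) = (-19.4, -7.10). On A1, M sits at bearing 90° from N; a 112° counterclockwise sweep puts R at bearing 202°, so R = N + 7.1·(cos 202°, sin 202°) = (-26.0, -9.76). Tangency of A1 to RS means the radius NR is perpendicular to RS, so RS runs along (−sin 202°, cos 202°); with |RS| = 25.9, S = (-16.3, -33.8). Then |GS| = |S − G| = 37.5.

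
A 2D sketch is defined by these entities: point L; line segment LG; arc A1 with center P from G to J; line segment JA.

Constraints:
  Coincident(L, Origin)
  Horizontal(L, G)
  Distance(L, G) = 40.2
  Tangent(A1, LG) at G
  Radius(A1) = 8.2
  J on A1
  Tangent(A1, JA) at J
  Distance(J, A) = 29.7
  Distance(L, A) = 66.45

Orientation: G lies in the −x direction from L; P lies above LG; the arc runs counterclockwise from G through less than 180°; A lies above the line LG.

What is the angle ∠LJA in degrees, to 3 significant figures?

161°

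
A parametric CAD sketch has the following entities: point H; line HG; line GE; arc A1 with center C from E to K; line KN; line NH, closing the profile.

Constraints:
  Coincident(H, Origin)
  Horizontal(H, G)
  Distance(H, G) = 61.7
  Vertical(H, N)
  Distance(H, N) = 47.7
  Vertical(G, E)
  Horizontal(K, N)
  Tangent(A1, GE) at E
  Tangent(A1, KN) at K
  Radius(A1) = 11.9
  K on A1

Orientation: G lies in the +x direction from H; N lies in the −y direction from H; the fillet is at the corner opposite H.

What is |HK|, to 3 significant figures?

69.0

H is at the origin; H and G share the same y with |HG| = 61.7 and G on the +x side, so G = (61.7, 0.00). H and N share the same x with |HN| = 47.7 and N on the −y side, so N = (0.00, -47.7). The virtual corner opposite H is at (61.7, -47.7). The tangent condition forces CE to be normal to GE and A1 meets KN tangentially, so CK is at right angles to KN, with radius 11.9, so the center C sits 11.9 in from both sides at C = (49.8, -35.8). That places the tangent points at E = (61.7, -35.8) on GE and K = (49.8, -47.7) on KN. Then |HK| = |K − H| = 69.0.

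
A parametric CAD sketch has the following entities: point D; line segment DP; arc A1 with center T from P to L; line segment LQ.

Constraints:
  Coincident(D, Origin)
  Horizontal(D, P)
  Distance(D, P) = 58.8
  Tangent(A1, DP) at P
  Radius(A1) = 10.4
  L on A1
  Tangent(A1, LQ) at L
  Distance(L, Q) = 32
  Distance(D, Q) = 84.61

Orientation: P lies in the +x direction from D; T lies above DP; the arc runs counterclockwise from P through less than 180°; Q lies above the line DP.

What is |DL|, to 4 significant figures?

69.59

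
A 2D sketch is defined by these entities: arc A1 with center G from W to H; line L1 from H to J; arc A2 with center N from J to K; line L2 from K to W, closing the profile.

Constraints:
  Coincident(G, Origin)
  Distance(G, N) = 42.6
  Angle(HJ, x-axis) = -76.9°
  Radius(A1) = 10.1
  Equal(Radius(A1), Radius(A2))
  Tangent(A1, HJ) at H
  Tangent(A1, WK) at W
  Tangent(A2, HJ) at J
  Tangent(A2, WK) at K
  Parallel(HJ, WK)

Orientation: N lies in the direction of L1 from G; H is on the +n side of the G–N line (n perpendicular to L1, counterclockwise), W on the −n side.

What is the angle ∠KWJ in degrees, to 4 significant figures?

25.37°

The slot axis is L1's direction at -76.9°, so u = (cos -76.9°, sin -76.9°) = (0.2267, -0.9740) and n = (−sin -76.9°, cos -76.9°) = (0.9740, 0.2267). G is at the origin and N lies 42.6 along u from G, so N = 42.6·u = (9.655, -41.49). Tangency of A1 to both parallel lines with radius 10.1 puts H and W at G ± 10.1·n: H = (9.837, 2.289), W = (-9.837, -2.289). Equal radii place J and K the same way about N: J = N + 10.1·n = (19.49, -39.20), K = N − 10.1·n = (-0.1818, -43.78). Then cos ∠KWJ = WK·WJ / (|WK||WJ|), giving 25.37°.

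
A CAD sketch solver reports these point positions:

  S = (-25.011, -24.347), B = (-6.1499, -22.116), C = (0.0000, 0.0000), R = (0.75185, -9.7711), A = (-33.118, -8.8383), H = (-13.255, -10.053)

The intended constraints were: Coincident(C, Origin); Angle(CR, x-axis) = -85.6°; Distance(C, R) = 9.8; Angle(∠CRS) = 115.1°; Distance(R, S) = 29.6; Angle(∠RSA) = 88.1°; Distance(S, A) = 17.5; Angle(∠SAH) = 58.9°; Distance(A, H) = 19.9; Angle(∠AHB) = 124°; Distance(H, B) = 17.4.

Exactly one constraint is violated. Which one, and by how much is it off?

Distance(H, B) = 17.4 — off by 3.40.

C = (0.00, 0.00) ✓; CR at -85.60° ✓; |CR| = 9.800 ✓; ∠CRS = 115.1° ✓; |RS| = 29.60 ✓; ∠RSA = 88.10° ✓; |SA| = 17.50 ✓; ∠SAH = 58.90° ✓; |AH| = 19.90 ✓; ∠AHB = 124.0° ✓; |HB| = 14.00 ✗.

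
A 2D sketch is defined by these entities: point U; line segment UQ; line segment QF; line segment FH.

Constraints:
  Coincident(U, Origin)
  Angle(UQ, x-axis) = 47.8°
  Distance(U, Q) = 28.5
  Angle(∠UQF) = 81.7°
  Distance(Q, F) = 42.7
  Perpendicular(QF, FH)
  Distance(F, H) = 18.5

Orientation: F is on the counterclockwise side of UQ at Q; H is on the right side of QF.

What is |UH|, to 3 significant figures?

60.6

U is at the origin; UQ runs at 47.8° with length 28.5, so Q = 28.5·(cos 47.8°, sin 47.8°) = (19.1, 21.1). ∠UQF = 81.7°, so QF runs at 47.8° + (180° − 81.7°) = 146° from the x-axis; with |QF| = 42.7, F = Q + 42.7·(cos 146°, sin 146°) = (-16.3, 44.9). QF ⟂ FH; with |FH| = 18.5 on the right of QF, H = F + 18.5·(0.558, 0.830) = (-5.98, 60.3). Then |UH| = |H − U| = 60.6.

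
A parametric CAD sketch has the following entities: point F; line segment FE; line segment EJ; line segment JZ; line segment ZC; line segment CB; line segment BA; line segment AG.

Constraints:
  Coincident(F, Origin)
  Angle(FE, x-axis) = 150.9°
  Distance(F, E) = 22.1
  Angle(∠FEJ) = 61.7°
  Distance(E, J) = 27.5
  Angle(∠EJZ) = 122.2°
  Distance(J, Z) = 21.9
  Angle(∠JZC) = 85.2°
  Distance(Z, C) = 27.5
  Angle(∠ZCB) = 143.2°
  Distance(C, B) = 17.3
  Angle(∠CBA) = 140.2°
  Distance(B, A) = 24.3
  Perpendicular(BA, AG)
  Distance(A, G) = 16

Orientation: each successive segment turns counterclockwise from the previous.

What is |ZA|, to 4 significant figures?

58.00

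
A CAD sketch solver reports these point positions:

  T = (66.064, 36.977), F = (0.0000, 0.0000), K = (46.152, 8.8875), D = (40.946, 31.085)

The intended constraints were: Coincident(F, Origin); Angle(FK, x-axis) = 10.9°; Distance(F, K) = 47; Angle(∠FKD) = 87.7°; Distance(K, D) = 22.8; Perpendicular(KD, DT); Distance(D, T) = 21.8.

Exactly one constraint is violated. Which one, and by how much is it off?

Distance(D, T) = 21.8 — off by 4.00.

F = (0.00, 0.00) ✓; FK at 10.90° ✓; |FK| = 47.00 ✓; ∠FKD = 87.70° ✓; |KD| = 22.80 ✓; ∠(KD, DT) = 90.00° ✓; |DT| = 25.80 ✗.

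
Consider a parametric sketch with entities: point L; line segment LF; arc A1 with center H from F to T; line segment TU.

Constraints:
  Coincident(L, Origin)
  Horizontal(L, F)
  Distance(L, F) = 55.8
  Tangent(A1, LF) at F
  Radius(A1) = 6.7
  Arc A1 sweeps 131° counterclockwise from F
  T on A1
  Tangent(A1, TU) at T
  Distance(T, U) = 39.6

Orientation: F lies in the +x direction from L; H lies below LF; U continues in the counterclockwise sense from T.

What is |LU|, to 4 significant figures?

86.98

L is at the origin; L and F share the same y with |LF| = 55.8 and F on the +x side, so F = (55.80, 0.000). Since A1 is tangent to LF there, HF ⟂ LF, so H = F + (0, -6.7) = (55.80, -6.700). On A1, F sits at bearing 90° from H; a 131° counterclockwise sweep puts T at bearing 221°, so T = H + 6.7·(cos 221°, sin 221°) = (50.74, -11.10). Tangency of A1 to TU means the radius HT is perpendicular to TU, so TU runs along (−sin 221°, cos 221°); with |TU| = 39.6, U = (76.72, -40.98). Then |LU| = |U − L| = 86.98.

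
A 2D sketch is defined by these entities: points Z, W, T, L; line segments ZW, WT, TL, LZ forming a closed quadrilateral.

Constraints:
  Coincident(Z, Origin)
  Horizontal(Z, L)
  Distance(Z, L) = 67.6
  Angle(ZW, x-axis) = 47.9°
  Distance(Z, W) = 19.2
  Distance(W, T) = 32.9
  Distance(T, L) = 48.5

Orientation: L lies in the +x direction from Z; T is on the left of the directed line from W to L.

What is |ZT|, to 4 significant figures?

52.07

Z is at the origin; ZL is horizontal with |ZL| = 67.6 and L in +x, so L = (67.6, 0). ZW runs at 47.9° with |ZW| = 19.2, so W = (12.87, 14.25). T is determined by |WT| = 32.9 and |TL| = 48.5 together: it lies at the intersection of circle(W, 32.9) and circle(L, 48.5). With |WL| = 56.55, the foot of the radical line on WL is 17.05 from W and the perpendicular offset is √(32.9² − 17.05²) = 28.14. Taking the left-of-WL solution: T = (36.46, 37.18).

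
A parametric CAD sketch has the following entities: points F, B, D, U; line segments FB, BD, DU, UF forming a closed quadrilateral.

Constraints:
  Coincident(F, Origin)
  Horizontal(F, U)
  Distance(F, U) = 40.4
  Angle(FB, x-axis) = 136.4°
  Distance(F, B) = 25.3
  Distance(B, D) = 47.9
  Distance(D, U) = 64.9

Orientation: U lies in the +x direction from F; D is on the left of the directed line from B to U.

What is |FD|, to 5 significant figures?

57.503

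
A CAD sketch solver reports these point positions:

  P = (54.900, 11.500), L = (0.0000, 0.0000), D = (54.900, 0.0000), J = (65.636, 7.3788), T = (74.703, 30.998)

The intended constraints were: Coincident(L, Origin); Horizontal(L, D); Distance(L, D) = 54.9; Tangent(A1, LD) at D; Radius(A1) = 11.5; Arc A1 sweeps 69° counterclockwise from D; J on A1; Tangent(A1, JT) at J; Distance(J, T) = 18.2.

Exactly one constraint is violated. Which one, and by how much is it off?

Distance(J, T) = 18.2 — off by 7.10.

L = (0.00, 0.00) ✓; L.y = 0.00, D.y = 0.00 ✓; |LD| = 54.90 ✓; ∠(PD, DL) = 90.00° ✓; |PD| = 11.50 ✓; bearing(P→J) − bearing(P→D) = 69.00° ✓; |PJ| = 11.50 ✓; ∠(PJ, JT) = 90.00° ✓; |JT| = 25.30 ✗.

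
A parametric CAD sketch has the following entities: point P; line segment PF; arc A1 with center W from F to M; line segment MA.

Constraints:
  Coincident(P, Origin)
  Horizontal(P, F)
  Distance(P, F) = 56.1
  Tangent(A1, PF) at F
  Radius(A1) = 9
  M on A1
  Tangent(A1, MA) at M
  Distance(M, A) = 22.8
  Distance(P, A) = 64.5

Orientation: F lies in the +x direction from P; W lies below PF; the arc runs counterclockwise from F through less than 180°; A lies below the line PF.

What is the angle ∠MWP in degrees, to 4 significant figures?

28.37°

P is at the origin; PF is horizontal with |PF| = 56.1 and F on the +x side, so F = (56.10, 0.000). Tangency of A1 to PF means the radius WF is perpendicular to PF, so W = F + (0, -9) = (56.10, -9.000). Since WM ⟂ MA (tangency), |WA| = √(9.0² + 22.8²) = 24.51 regardless of where M sits on A1. So A lies on both circle(P, 64.5) and circle(W, 24.51); the below-PF intersection is A = (55.12, -33.49). M is the foot of the tangent from A: M = (47.60, -11.97).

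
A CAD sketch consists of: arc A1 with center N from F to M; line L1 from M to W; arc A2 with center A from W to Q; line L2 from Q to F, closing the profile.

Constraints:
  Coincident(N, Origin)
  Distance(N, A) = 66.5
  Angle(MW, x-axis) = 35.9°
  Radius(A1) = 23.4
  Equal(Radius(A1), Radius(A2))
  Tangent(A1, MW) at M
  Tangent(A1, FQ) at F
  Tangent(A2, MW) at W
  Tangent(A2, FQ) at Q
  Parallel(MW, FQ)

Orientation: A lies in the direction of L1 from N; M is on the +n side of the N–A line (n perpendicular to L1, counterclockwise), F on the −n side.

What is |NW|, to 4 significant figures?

70.50

The slot axis is L1's direction at 35.9°, so u = (cos 35.9°, sin 35.9°) = (0.8100, 0.5864) and n = (−sin 35.9°, cos 35.9°) = (-0.5864, 0.8100). N is at the origin and A lies 66.5 along u from N, so A = 66.5·u = (53.87, 38.99). Tangency of A1 to both parallel lines with radius 23.4 puts M and F at N ± 23.4·n: M = (-13.72, 18.95), F = (13.72, -18.95). Equal radii place W and Q the same way about A: W = A + 23.4·n = (40.15, 57.95), Q = A − 23.4·n = (67.59, 20.04). Then |NW| = |W − N| = 70.50.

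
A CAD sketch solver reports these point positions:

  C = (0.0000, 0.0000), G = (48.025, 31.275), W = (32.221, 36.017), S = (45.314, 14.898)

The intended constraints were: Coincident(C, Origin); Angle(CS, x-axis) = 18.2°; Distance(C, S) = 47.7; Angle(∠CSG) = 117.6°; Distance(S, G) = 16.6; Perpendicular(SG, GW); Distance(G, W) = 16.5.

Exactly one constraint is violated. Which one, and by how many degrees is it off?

Perpendicular(SG, GW) — off by 7.30°.

C = (0.00, 0.00) ✓; CS at 18.20° ✓; |CS| = 47.70 ✓; ∠CSG = 117.6° ✓; |SG| = 16.60 ✓; ∠(SG, GW) = 82.70° ✗; |GW| = 16.50 ✓.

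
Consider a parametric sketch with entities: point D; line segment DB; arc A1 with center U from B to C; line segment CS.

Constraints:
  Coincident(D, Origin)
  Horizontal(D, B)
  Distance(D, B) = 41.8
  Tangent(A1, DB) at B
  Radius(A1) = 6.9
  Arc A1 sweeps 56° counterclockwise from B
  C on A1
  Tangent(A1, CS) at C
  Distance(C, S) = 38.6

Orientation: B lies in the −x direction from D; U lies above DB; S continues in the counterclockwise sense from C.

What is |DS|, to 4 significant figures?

37.92

On A1, B sits at bearing -90° from U; a 56° counterclockwise sweep puts C at bearing -34°, so C = U + 6.9·(cos -34°, sin -34°) = (-36.08, 3.042). The tangent condition forces UC to be normal to CS, so CS runs along (−sin -34°, cos -34°); with |CS| = 38.6, S = (-14.49, 35.04). Then |DS| = |S − D| = 37.92.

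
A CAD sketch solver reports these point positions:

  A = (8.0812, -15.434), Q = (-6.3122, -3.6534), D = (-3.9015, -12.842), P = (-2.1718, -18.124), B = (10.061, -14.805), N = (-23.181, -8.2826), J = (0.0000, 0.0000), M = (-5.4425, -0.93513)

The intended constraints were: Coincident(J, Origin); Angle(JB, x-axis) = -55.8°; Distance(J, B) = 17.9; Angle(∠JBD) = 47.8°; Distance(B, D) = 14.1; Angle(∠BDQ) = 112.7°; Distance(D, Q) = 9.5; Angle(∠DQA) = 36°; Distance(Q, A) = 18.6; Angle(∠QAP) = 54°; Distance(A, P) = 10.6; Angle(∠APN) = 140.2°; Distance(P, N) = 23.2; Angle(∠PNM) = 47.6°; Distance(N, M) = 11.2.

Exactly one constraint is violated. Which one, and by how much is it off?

Distance(N, M) = 11.2 — off by 8.00.

J = (0.00, 0.00) ✓; JB at -55.80° ✓; |JB| = 17.90 ✓; ∠JBD = 47.80° ✓; |BD| = 14.10 ✓; ∠BDQ = 112.7° ✓; |DQ| = 9.500 ✓; ∠DQA = 36.00° ✓; |QA| = 18.60 ✓; ∠QAP = 54.00° ✓; |AP| = 10.60 ✓; ∠APN = 140.2° ✓; |PN| = 23.20 ✓; ∠PNM = 47.60° ✓; |NM| = 19.20 ✗.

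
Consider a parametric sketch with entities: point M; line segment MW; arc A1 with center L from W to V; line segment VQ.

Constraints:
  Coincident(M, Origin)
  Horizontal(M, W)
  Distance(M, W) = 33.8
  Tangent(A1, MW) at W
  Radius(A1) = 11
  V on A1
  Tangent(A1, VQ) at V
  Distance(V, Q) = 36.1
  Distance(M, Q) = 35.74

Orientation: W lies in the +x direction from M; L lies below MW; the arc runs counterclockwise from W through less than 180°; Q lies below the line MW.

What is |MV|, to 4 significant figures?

25.07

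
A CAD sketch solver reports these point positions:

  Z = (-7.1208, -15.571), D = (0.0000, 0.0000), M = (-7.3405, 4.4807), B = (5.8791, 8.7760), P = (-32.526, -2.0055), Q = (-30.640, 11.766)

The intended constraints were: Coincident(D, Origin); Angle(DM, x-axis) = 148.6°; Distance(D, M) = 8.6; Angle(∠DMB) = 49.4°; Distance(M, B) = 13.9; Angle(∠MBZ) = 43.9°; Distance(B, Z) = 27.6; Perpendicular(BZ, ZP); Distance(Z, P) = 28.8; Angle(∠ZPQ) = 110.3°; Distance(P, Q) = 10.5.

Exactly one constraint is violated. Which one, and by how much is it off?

Distance(P, Q) = 10.5 — off by 3.40.

D = (0.00, 0.00) ✓; DM at 148.6° ✓; |DM| = 8.600 ✓; ∠DMB = 49.40° ✓; |MB| = 13.90 ✓; ∠MBZ = 43.90° ✓; |BZ| = 27.60 ✓; ∠(BZ, ZP) = 90.00° ✓; |ZP| = 28.80 ✓; ∠ZPQ = 110.3° ✓; |PQ| = 13.90 ✗.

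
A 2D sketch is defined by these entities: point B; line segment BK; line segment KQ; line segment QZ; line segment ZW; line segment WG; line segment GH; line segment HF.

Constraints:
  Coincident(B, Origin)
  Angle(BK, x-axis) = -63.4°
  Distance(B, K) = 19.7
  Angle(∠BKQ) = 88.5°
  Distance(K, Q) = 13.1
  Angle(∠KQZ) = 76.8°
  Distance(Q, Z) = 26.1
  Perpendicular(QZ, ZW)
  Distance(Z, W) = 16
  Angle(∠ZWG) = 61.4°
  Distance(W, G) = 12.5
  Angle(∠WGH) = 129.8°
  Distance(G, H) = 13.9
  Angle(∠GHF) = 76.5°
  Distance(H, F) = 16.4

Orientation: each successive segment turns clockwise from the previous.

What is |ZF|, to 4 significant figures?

4.015

∠WGH = 129.8° gives GH at -156.9° from the x-axis; with |GH| = 13.9, H = (-9.145, -11.76). ∠GHF = 76.5° gives HF at 99.60° from the x-axis; with |HF| = 16.4, F = (-11.88, 4.411). Then |ZF| = |F − Z| = 4.015.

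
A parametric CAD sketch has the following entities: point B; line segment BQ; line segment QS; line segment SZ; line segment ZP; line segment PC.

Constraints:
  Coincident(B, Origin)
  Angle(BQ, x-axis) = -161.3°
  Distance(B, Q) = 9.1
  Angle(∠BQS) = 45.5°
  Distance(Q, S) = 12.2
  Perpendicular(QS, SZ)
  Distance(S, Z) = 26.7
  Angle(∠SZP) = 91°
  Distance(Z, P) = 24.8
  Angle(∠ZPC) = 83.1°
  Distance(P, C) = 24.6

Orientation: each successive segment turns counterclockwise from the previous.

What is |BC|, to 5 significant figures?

16.885

B is at the origin; BQ runs at -161.3° with length 9.1, so Q = (-8.6196, -2.9176). ∠BQS = 45.5° gives QS at -26.800° from the x-axis; with |QS| = 12.2, S = (2.2699, -8.4183). The perpendicularity gives SZ at right angles to QS, so SZ runs at 63.200°; with |SZ| = 26.7, Z = (14.308, 15.414). ∠SZP = 91.0° gives ZP at 152.20° from the x-axis; with |ZP| = 24.8, P = (-7.6292, 26.980). ∠ZPC = 83.1° gives PC at -110.90° from the x-axis; with |PC| = 24.6, C = (-16.405, 3.9987). Then |BC| = |C − B| = 16.885.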